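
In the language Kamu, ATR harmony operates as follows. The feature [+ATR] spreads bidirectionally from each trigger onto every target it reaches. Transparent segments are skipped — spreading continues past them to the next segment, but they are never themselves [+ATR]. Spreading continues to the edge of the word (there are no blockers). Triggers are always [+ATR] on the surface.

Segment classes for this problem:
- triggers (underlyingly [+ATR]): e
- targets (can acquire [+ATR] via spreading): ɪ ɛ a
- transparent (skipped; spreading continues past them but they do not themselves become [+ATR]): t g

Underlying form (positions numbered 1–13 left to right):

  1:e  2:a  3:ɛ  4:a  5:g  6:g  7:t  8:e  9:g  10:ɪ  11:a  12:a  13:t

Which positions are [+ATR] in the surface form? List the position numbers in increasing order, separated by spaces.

From /e/ at 1 rightward: 2 /a/ → [+ATR]; 3 /ɛ/ → [+ATR]; 4 /a/ → [+ATR]; 5 /g/ transparent; 6 /g/ transparent; 7 /t/ transparent; 8 /e/ is itself a trigger — this domain ends here.
From /e/ at 1 leftward: word edge.
From /e/ at 8 rightward: 9 /g/ transparent; 10 /ɪ/ → [+ATR]; 11 /a/ → [+ATR]; 12 /a/ → [+ATR]; 13 /t/ transparent; word edge.
From /e/ at 8 leftward: 7 /t/ transparent; 6 /g/ transparent; 5 /g/ transparent; 4 /a/ → [+ATR]; 3 /ɛ/ → [+ATR]; 2 /a/ → [+ATR]; 1 /e/ is itself a trigger — this domain ends here.

1 2 3 4 8 10 11 12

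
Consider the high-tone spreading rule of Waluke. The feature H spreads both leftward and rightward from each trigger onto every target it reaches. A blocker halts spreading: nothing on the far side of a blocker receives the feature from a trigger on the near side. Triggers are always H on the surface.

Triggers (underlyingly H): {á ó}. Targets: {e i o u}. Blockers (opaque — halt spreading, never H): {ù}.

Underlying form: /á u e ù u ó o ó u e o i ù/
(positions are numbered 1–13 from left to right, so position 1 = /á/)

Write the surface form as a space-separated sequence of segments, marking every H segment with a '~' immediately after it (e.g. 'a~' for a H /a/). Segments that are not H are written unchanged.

From /á/ at 1 rightward: 2 /u/ → H; 3 /e/ → H; 4 /ù/ blocks.
From /á/ at 1 leftward: word edge.
From /ó/ at 6 rightward: 7 /o/ → H; 8 /ó/ is itself a trigger — this domain ends here.
From /ó/ at 6 leftward: 5 /u/ → H; 4 /ù/ blocks.
From /ó/ at 8 rightward: 9 /u/ → H; 10 /e/ → H; 11 /o/ → H; 12 /i/ → H; 13 /ù/ blocks.
From /ó/ at 8 leftward: 7 /o/ → H; 6 /ó/ is itself a trigger — this domain ends here.
H positions on the surface: 1 2 3 5 6 7 8 9 10 11 12.

á~ u~ e~ ù u~ ó~ o~ ó~ u~ e~ o~ i~ ù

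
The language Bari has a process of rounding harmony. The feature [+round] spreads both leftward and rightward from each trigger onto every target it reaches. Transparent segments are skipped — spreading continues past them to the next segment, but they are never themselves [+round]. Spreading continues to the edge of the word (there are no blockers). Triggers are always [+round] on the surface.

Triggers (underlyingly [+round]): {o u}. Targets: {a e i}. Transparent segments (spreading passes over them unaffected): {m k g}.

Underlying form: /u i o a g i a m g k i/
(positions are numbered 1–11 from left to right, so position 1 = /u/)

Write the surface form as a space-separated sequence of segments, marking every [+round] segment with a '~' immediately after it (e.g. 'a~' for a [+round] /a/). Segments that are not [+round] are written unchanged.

u~ i~ o~ a~ g i~ a~ m g k i~

From /u/ at 1 rightward: 2 /i/ → [+round]; 3 /o/ is itself a trigger — this domain ends here.
From /u/ at 1 leftward: word edge.
From /o/ at 3 rightward: 4 /a/ → [+round]; 5 /g/ transparent; 6 /i/ → [+round]; 7 /a/ → [+round]; 8 /m/ transparent; 9 /g/ transparent; 10 /k/ transparent; 11 /i/ → [+round]; word edge.
From /o/ at 3 leftward: 2 /i/ → [+round]; 1 /u/ is itself a trigger — this domain ends here.
[+round] positions on the surface: 1 2 3 4 6 7 11.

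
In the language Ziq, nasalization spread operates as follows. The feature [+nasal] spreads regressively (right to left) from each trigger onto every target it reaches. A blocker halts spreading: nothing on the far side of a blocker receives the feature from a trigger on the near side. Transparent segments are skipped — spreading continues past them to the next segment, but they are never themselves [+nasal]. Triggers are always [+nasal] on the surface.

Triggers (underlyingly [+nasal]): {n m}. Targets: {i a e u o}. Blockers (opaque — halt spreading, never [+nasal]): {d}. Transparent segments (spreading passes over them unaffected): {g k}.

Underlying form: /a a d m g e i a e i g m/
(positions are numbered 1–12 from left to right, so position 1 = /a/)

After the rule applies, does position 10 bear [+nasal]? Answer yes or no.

yes

From /m/ at 4 leftward: 3 /d/ blocks.
From /m/ at 12 leftward: 11 /g/ transparent; 10 /i/ → [+nasal]; 9 /e/ → [+nasal]; 8 /a/ → [+nasal]; 7 /i/ → [+nasal]; 6 /e/ → [+nasal]; 5 /g/ transparent; 4 /m/ is itself a trigger — this domain ends here.
Targets with no active source: positions 1 2 stay [-nasal].
[+nasal] positions on the surface: 4 6 7 8 9 10 12.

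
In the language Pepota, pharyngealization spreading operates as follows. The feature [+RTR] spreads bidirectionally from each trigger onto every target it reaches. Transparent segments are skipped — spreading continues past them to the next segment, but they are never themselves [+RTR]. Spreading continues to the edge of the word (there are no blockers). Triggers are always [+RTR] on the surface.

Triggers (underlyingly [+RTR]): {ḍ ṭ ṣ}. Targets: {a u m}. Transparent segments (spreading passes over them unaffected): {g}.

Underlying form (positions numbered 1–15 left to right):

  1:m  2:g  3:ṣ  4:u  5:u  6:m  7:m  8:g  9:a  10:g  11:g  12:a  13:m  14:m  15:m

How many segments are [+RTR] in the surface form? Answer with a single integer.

11

From /ṣ/ at 3 rightward: 4 /u/ → [+RTR]; 5 /u/ → [+RTR]; 6 /m/ → [+RTR]; 7 /m/ → [+RTR]; 8 /g/ transparent; 9 /a/ → [+RTR]; 10 /g/ transparent; 11 /g/ transparent; 12 /a/ → [+RTR]; 13 /m/ → [+RTR]; 14 /m/ → [+RTR]; 15 /m/ → [+RTR]; word edge.
From /ṣ/ at 3 leftward: 2 /g/ transparent; 1 /m/ → [+RTR]; word edge.
[+RTR] positions on the surface: 1 3 4 5 6 7 9 12 13 14 15.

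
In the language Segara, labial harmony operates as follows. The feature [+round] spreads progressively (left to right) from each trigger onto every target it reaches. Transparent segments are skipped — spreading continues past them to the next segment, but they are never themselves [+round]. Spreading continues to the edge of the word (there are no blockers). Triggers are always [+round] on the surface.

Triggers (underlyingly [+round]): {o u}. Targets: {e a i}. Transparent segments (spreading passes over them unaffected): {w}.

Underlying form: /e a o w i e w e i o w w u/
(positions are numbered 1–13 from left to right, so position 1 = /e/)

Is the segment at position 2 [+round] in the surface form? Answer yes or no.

no

From /o/ at 3 rightward: 4 /w/ transparent; 5 /i/ → [+round]; 6 /e/ → [+round]; 7 /w/ transparent; 8 /e/ → [+round]; 9 /i/ → [+round]; 10 /o/ is itself a trigger — this domain ends here.
From /o/ at 10 rightward: 11 /w/ transparent; 12 /w/ transparent; 13 /u/ is itself a trigger — this domain ends here.
From /u/ at 13 rightward: word edge.
Targets with no active source: positions 1 2 stay [-round].
[+round] positions on the surface: 3 5 6 8 9 10 13.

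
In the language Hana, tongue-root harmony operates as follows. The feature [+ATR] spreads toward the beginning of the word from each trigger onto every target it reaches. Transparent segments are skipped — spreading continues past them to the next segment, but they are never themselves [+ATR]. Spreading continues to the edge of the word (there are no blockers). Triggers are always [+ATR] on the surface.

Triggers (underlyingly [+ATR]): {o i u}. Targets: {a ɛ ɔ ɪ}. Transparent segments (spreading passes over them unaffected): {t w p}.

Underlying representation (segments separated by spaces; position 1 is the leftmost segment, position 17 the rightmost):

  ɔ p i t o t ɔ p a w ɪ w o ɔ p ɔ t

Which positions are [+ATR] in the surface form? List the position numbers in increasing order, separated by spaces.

From /i/ at 3 leftward: 2 /p/ transparent; 1 /ɔ/ → [+ATR]; word edge.
From /o/ at 5 leftward: 4 /t/ transparent; 3 /i/ is itself a trigger — this domain ends here.
From /o/ at 13 leftward: 12 /w/ transparent; 11 /ɪ/ → [+ATR]; 10 /w/ transparent; 9 /a/ → [+ATR]; 8 /p/ transparent; 7 /ɔ/ → [+ATR]; 6 /t/ transparent; 5 /o/ is itself a trigger — this domain ends here.
Targets with no active source: positions 14 16 stay [-ATR].

1 3 5 7 9 11 13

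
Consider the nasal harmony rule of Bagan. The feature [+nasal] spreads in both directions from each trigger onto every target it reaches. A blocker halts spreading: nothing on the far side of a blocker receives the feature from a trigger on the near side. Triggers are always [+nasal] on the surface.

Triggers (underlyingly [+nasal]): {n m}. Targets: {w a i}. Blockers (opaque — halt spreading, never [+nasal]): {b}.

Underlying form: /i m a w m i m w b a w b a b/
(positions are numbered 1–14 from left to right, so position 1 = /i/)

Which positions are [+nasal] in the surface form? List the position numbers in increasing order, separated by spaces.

From /m/ at 2 rightward: 3 /a/ → [+nasal]; 4 /w/ → [+nasal]; 5 /m/ is itself a trigger — this domain ends here.
From /m/ at 2 leftward: 1 /i/ → [+nasal]; word edge.
From /m/ at 5 rightward: 6 /i/ → [+nasal]; 7 /m/ is itself a trigger — this domain ends here.
From /m/ at 5 leftward: 4 /w/ → [+nasal]; 3 /a/ → [+nasal]; 2 /m/ is itself a trigger — this domain ends here.
From /m/ at 7 rightward: 8 /w/ → [+nasal]; 9 /b/ blocks.
From /m/ at 7 leftward: 6 /i/ → [+nasal]; 5 /m/ is itself a trigger — this domain ends here.
Targets with no active source: positions 10 11 13 stay [-nasal].

1 2 3 4 5 6 7 8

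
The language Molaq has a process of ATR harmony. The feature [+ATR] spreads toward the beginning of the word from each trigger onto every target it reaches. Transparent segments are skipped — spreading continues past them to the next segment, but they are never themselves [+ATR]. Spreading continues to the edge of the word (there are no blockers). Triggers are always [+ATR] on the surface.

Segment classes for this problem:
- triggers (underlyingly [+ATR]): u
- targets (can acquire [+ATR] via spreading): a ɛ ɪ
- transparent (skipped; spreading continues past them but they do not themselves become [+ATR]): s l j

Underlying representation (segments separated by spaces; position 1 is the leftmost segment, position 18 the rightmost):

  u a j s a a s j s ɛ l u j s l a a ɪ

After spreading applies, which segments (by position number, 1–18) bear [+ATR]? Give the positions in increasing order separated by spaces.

1 2 5 6 10 12

From /u/ at 1 leftward: word edge.
From /u/ at 12 leftward: 11 /l/ transparent; 10 /ɛ/ → [+ATR]; 9 /s/ transparent; 8 /j/ transparent; 7 /s/ transparent; 6 /a/ → [+ATR]; 5 /a/ → [+ATR]; 4 /s/ transparent; 3 /j/ transparent; 2 /a/ → [+ATR]; 1 /u/ is itself a trigger — this domain ends here.
Targets with no active source: positions 16 17 18 stay [-ATR].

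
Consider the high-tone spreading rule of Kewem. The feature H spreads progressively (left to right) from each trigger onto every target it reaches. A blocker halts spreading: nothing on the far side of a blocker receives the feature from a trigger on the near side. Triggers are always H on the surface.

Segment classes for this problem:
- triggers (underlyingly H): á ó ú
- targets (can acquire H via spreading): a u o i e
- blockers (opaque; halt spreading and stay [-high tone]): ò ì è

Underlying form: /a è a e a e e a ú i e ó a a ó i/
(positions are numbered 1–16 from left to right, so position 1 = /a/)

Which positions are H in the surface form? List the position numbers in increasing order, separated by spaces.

9 10 11 12 13 14 15 16

From /ú/ at 9 rightward: 10 /i/ → H; 11 /e/ → H; 12 /ó/ is itself a trigger — this domain ends here.
From /ó/ at 12 rightward: 13 /a/ → H; 14 /a/ → H; 15 /ó/ is itself a trigger — this domain ends here.
From /ó/ at 15 rightward: 16 /i/ → H; word edge.
Targets with no active source: positions 1 3 4 5 6 7 8 stay [-high tone].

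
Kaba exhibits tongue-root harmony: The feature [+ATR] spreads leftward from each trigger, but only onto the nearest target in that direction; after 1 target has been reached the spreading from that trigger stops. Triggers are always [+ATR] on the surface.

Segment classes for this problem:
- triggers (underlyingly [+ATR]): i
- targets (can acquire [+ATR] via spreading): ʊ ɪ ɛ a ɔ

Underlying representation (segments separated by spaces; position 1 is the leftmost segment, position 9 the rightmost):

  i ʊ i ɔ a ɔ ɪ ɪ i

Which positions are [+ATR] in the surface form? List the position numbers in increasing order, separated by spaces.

From /i/ at 1 leftward: word edge.
From /i/ at 3 leftward: 2 /ʊ/ → [+ATR]; bound reached.
From /i/ at 9 leftward: 8 /ɪ/ → [+ATR]; bound reached.
Targets with no active source: positions 4 5 6 7 stay [-ATR].

1 2 3 8 9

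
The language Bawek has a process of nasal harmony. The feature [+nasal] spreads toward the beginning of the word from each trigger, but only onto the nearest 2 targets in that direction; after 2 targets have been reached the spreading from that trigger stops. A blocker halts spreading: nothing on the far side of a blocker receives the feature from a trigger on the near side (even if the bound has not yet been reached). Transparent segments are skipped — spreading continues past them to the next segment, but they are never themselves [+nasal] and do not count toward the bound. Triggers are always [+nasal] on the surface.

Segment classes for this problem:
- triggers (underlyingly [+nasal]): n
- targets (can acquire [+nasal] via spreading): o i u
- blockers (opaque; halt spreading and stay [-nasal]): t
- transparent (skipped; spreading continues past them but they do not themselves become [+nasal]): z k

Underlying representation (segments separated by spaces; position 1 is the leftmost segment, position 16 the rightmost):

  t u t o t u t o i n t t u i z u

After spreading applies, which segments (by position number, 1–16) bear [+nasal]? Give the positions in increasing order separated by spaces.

8 9 10

From /n/ at 10 leftward: 9 /i/ → [+nasal]; 8 /o/ → [+nasal]; bound reached.
Targets with no active source: positions 2 4 6 13 14 16 stay [-nasal].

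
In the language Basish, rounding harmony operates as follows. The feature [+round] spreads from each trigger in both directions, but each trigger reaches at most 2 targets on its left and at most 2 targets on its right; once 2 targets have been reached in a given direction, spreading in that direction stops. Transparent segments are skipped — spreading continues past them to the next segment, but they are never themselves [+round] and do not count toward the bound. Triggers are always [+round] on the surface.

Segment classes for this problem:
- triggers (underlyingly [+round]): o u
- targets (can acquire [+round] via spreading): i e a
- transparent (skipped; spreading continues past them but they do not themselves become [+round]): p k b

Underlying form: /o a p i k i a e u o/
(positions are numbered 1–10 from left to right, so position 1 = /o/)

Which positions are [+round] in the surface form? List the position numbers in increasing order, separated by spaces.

From /o/ at 1 rightward: 2 /a/ → [+round]; 3 /p/ transparent; 4 /i/ → [+round]; bound reached.
From /o/ at 1 leftward: word edge.
From /u/ at 9 rightward: 10 /o/ is itself a trigger — this domain ends here.
From /u/ at 9 leftward: 8 /e/ → [+round]; 7 /a/ → [+round]; bound reached.
From /o/ at 10 rightward: word edge.
From /o/ at 10 leftward: 9 /u/ is itself a trigger — this domain ends here.
Target with no active source: position 6 stays [-round].

1 2 4 7 8 9 10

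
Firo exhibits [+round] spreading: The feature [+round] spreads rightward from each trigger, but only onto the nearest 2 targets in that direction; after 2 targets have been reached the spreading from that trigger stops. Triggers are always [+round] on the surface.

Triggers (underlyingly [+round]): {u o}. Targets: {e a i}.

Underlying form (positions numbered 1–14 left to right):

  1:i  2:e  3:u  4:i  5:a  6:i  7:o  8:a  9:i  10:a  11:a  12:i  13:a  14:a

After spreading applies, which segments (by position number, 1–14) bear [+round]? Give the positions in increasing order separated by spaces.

3 4 5 7 8 9

From /u/ at 3 rightward: 4 /i/ → [+round]; 5 /a/ → [+round]; bound reached.
From /o/ at 7 rightward: 8 /a/ → [+round]; 9 /i/ → [+round]; bound reached.
Targets with no active source: positions 1 2 6 10 11 12 13 14 stay [-round].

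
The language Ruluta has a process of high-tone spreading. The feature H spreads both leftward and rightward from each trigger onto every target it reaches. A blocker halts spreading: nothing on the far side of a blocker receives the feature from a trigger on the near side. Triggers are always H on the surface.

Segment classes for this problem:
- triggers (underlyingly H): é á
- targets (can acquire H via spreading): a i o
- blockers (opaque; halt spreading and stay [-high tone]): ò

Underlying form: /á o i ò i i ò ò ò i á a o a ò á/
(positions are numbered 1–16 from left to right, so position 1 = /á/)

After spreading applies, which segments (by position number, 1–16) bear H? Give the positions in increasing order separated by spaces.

From /á/ at 1 rightward: 2 /o/ → H; 3 /i/ → H; 4 /ò/ blocks.
From /á/ at 1 leftward: word edge.
From /á/ at 11 rightward: 12 /a/ → H; 13 /o/ → H; 14 /a/ → H; 15 /ò/ blocks.
From /á/ at 11 leftward: 10 /i/ → H; 9 /ò/ blocks.
From /á/ at 16 rightward: word edge.
From /á/ at 16 leftward: 15 /ò/ blocks.
Targets with no active source: positions 5 6 stay [-high tone].

1 2 3 10 11 12 13 14 16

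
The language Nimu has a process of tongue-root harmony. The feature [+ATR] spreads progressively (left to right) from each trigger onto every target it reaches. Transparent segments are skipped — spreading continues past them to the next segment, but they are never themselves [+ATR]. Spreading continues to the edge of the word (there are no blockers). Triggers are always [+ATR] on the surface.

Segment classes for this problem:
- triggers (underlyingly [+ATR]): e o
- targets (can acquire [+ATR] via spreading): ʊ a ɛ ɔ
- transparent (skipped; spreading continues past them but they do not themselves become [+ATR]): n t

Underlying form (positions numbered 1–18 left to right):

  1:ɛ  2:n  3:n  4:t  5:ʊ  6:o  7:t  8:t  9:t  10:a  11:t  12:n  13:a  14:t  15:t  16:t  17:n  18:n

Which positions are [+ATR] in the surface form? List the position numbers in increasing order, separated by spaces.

From /o/ at 6 rightward: 7 /t/ transparent; 8 /t/ transparent; 9 /t/ transparent; 10 /a/ → [+ATR]; 11 /t/ transparent; 12 /n/ transparent; 13 /a/ → [+ATR]; 14 /t/ transparent; 15 /t/ transparent; 16 /t/ transparent; 17 /n/ transparent; 18 /n/ transparent; word edge.
Targets with no active source: positions 1 5 stay [-ATR].

6 10 13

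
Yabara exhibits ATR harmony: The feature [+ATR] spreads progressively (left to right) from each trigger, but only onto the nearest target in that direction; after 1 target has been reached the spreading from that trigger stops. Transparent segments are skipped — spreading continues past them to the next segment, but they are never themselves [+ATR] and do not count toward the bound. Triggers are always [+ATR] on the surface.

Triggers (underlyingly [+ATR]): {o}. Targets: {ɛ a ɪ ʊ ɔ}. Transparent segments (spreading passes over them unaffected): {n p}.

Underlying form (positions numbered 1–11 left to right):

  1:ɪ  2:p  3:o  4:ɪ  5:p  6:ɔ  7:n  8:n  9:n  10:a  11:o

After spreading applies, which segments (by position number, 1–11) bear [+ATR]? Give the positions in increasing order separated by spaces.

From /o/ at 3 rightward: 4 /ɪ/ → [+ATR]; bound reached.
From /o/ at 11 rightward: word edge.
Targets with no active source: positions 1 6 10 stay [-ATR].

3 4 11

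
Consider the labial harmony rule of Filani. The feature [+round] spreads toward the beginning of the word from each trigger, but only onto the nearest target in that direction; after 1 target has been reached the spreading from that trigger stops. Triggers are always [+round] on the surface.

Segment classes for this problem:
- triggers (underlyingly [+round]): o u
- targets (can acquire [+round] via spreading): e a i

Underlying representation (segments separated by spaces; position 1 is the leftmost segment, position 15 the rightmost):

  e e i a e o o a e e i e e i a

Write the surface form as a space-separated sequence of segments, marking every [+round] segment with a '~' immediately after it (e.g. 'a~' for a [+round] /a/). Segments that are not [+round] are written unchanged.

From /o/ at 6 leftward: 5 /e/ → [+round]; bound reached.
From /o/ at 7 leftward: 6 /o/ is itself a trigger — this domain ends here.
Targets with no active source: positions 1 2 3 4 8 9 10 11 12 13 14 15 stay [-round].
[+round] positions on the surface: 5 6 7.

e e i a e~ o~ o~ a e e i e e i a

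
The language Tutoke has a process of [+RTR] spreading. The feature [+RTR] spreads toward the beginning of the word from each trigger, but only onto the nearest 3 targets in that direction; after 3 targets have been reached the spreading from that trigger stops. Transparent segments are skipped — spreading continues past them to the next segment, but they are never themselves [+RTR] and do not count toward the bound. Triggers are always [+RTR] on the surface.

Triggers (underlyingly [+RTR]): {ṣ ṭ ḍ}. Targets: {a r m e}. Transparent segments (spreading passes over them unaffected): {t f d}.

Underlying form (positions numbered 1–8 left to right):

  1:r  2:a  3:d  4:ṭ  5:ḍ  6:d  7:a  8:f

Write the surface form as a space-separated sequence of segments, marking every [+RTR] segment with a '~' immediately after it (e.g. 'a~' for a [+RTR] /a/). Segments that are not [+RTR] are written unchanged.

r~ a~ d ṭ~ ḍ~ d a f

From /ṭ/ at 4 leftward: 3 /d/ transparent; 2 /a/ → [+RTR]; 1 /r/ → [+RTR]; word edge.
From /ḍ/ at 5 leftward: 4 /ṭ/ is itself a trigger — this domain ends here.
Target with no active source: position 7 stays [-emphatic].
[+RTR] positions on the surface: 1 2 4 5.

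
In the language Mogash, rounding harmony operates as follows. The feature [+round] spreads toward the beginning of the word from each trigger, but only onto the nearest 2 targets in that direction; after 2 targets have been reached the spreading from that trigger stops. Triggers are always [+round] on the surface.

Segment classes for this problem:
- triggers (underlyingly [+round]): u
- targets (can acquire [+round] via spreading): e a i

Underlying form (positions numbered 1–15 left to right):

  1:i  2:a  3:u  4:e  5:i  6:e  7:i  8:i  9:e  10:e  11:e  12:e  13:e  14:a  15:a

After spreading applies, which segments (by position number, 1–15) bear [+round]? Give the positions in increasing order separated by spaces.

From /u/ at 3 leftward: 2 /a/ → [+round]; 1 /i/ → [+round]; bound reached.
Targets with no active source: positions 4 5 6 7 8 9 10 11 12 13 14 15 stay [-round].

1 2 3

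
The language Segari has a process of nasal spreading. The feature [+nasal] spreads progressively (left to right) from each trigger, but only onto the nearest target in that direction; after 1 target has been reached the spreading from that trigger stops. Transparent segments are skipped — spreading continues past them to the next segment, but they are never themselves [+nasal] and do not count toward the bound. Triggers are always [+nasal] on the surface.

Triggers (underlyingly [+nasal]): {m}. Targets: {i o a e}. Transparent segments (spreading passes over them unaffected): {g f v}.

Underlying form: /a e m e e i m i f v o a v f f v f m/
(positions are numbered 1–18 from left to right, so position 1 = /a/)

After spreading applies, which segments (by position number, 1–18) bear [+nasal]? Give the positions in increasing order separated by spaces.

From /m/ at 3 rightward: 4 /e/ → [+nasal]; bound reached.
From /m/ at 7 rightward: 8 /i/ → [+nasal]; bound reached.
From /m/ at 18 rightward: word edge.
Targets with no active source: positions 1 2 5 6 11 12 stay [-nasal].

3 4 7 8 18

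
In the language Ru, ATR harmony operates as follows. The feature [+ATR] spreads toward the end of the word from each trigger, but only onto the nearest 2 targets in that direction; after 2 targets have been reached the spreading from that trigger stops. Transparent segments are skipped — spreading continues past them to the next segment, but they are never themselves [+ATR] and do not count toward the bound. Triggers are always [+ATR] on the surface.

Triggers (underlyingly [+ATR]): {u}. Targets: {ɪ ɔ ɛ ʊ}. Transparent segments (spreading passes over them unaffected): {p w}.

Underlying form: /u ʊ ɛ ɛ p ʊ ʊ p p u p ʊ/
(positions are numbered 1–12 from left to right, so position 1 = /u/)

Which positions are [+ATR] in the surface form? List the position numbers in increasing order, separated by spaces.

From /u/ at 1 rightward: 2 /ʊ/ → [+ATR]; 3 /ɛ/ → [+ATR]; bound reached.
From /u/ at 10 rightward: 11 /p/ transparent; 12 /ʊ/ → [+ATR]; word edge.
Targets with no active source: positions 4 6 7 stay [-ATR].

1 2 3 10 12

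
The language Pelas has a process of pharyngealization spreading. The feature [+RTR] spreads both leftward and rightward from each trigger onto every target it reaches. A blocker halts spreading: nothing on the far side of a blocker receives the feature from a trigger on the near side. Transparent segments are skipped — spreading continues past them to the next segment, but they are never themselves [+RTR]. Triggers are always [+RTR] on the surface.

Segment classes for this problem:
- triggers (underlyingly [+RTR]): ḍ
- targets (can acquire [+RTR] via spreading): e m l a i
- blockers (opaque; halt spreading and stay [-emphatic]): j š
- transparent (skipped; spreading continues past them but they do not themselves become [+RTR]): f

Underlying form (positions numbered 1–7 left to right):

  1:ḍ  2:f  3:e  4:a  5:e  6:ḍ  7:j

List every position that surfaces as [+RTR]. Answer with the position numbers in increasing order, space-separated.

From /ḍ/ at 1 rightward: 2 /f/ transparent; 3 /e/ → [+RTR]; 4 /a/ → [+RTR]; 5 /e/ → [+RTR]; 6 /ḍ/ is itself a trigger — this domain ends here.
From /ḍ/ at 1 leftward: word edge.
From /ḍ/ at 6 rightward: 7 /j/ blocks.
From /ḍ/ at 6 leftward: 5 /e/ → [+RTR]; 4 /a/ → [+RTR]; 3 /e/ → [+RTR]; 2 /f/ transparent; 1 /ḍ/ is itself a trigger — this domain ends here.

1 3 4 5 6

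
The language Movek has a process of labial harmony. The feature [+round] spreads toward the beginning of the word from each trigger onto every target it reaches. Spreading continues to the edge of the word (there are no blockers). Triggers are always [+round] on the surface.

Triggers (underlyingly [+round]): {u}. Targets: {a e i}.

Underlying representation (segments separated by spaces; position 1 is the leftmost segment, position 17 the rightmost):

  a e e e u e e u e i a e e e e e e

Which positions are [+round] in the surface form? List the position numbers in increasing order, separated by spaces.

From /u/ at 5 leftward: 4 /e/ → [+round]; 3 /e/ → [+round]; 2 /e/ → [+round]; 1 /a/ → [+round]; word edge.
From /u/ at 8 leftward: 7 /e/ → [+round]; 6 /e/ → [+round]; 5 /u/ is itself a trigger — this domain ends here.
Targets with no active source: positions 9 10 11 12 13 14 15 16 17 stay [-round].

1 2 3 4 5 6 7 8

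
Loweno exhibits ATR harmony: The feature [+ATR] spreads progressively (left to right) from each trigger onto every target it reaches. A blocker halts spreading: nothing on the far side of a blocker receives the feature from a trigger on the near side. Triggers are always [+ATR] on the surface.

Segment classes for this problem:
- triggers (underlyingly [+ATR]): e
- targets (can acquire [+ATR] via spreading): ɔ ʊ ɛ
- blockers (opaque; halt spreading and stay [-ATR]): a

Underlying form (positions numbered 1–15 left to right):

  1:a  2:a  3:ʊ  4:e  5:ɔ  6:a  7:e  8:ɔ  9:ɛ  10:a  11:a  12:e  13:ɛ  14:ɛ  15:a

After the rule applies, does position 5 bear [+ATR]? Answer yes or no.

From /e/ at 4 rightward: 5 /ɔ/ → [+ATR]; 6 /a/ blocks.
From /e/ at 7 rightward: 8 /ɔ/ → [+ATR]; 9 /ɛ/ → [+ATR]; 10 /a/ blocks.
From /e/ at 12 rightward: 13 /ɛ/ → [+ATR]; 14 /ɛ/ → [+ATR]; 15 /a/ blocks.
Target with no active source: position 3 stays [-ATR].
[+ATR] positions on the surface: 4 5 7 8 9 12 13 14.

yes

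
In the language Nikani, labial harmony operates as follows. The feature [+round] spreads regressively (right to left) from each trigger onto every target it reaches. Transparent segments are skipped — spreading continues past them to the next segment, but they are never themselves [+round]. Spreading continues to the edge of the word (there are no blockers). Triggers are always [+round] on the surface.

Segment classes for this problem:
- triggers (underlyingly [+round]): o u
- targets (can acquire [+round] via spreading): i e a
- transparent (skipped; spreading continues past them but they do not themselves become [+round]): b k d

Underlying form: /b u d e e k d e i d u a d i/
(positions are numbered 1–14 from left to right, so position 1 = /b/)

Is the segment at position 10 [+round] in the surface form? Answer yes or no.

no

From /u/ at 2 leftward: 1 /b/ transparent; word edge.
From /u/ at 11 leftward: 10 /d/ transparent; 9 /i/ → [+round]; 8 /e/ → [+round]; 7 /d/ transparent; 6 /k/ transparent; 5 /e/ → [+round]; 4 /e/ → [+round]; 3 /d/ transparent; 2 /u/ is itself a trigger — this domain ends here.
Targets with no active source: positions 12 14 stay [-round].
[+round] positions on the surface: 2 4 5 8 9 11.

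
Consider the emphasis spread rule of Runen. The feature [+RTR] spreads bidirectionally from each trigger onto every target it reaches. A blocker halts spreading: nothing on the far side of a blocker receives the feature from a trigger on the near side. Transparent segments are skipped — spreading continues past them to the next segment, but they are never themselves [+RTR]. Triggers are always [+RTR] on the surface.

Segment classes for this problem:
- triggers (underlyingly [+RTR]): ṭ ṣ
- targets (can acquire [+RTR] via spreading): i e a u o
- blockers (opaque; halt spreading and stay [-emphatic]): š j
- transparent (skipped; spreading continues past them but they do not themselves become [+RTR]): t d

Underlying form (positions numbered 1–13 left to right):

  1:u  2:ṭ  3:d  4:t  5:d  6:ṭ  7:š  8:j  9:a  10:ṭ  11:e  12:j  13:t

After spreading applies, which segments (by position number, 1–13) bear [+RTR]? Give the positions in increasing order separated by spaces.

From /ṭ/ at 2 rightward: 3 /d/ transparent; 4 /t/ transparent; 5 /d/ transparent; 6 /ṭ/ is itself a trigger — this domain ends here.
From /ṭ/ at 2 leftward: 1 /u/ → [+RTR]; word edge.
From /ṭ/ at 6 rightward: 7 /š/ blocks.
From /ṭ/ at 6 leftward: 5 /d/ transparent; 4 /t/ transparent; 3 /d/ transparent; 2 /ṭ/ is itself a trigger — this domain ends here.
From /ṭ/ at 10 rightward: 11 /e/ → [+RTR]; 12 /j/ blocks.
From /ṭ/ at 10 leftward: 9 /a/ → [+RTR]; 8 /j/ blocks.

1 2 6 9 10 11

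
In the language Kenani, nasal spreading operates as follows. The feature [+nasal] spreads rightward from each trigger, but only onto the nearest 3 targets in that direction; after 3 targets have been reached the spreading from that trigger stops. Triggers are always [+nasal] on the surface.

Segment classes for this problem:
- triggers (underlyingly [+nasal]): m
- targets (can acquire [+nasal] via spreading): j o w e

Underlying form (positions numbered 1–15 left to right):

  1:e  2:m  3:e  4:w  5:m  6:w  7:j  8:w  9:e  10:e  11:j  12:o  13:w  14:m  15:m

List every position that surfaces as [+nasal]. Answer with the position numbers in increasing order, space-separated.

2 3 4 5 6 7 8 14 15

From /m/ at 2 rightward: 3 /e/ → [+nasal]; 4 /w/ → [+nasal]; 5 /m/ is itself a trigger — this domain ends here.
From /m/ at 5 rightward: 6 /w/ → [+nasal]; 7 /j/ → [+nasal]; 8 /w/ → [+nasal]; bound reached.
From /m/ at 14 rightward: 15 /m/ is itself a trigger — this domain ends here.
From /m/ at 15 rightward: word edge.
Targets with no active source: positions 1 9 10 11 12 13 stay [-nasal].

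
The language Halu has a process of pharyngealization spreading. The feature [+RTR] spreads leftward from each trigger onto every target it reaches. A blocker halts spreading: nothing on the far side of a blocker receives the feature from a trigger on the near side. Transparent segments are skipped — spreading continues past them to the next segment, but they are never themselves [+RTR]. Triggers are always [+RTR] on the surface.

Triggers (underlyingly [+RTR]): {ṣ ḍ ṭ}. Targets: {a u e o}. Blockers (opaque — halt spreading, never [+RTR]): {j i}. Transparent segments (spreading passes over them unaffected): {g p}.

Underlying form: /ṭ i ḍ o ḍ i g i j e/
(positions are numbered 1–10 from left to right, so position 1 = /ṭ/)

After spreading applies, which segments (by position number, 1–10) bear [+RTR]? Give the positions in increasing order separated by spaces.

1 3 4 5

From /ṭ/ at 1 leftward: word edge.
From /ḍ/ at 3 leftward: 2 /i/ blocks.
From /ḍ/ at 5 leftward: 4 /o/ → [+RTR]; 3 /ḍ/ is itself a trigger — this domain ends here.
Target with no active source: position 10 stays [-emphatic].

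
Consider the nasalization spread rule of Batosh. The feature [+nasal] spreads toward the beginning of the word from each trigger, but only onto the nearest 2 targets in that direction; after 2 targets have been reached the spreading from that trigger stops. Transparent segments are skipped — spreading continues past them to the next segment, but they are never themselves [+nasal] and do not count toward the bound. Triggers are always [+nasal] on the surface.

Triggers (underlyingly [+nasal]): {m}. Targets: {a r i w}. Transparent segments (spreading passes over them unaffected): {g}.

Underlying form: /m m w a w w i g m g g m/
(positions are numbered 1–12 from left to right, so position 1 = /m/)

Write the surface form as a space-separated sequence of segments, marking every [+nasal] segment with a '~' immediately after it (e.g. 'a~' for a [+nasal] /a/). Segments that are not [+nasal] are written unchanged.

m~ m~ w a w w~ i~ g m~ g g m~

From /m/ at 1 leftward: word edge.
From /m/ at 2 leftward: 1 /m/ is itself a trigger — this domain ends here.
From /m/ at 9 leftward: 8 /g/ transparent; 7 /i/ → [+nasal]; 6 /w/ → [+nasal]; bound reached.
From /m/ at 12 leftward: 11 /g/ transparent; 10 /g/ transparent; 9 /m/ is itself a trigger — this domain ends here.
Targets with no active source: positions 3 4 5 stay [-nasal].
[+nasal] positions on the surface: 1 2 6 7 9 12.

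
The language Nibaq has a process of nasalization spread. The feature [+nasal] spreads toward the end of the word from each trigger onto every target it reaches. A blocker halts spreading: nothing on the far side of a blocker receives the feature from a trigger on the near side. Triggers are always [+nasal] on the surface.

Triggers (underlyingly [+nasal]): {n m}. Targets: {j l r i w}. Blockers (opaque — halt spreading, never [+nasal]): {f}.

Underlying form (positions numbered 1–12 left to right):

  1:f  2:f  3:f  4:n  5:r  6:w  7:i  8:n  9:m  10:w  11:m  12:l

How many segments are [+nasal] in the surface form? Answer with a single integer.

9

From /n/ at 4 rightward: 5 /r/ → [+nasal]; 6 /w/ → [+nasal]; 7 /i/ → [+nasal]; 8 /n/ is itself a trigger — this domain ends here.
From /n/ at 8 rightward: 9 /m/ is itself a trigger — this domain ends here.
From /m/ at 9 rightward: 10 /w/ → [+nasal]; 11 /m/ is itself a trigger — this domain ends here.
From /m/ at 11 rightward: 12 /l/ → [+nasal]; word edge.
[+nasal] positions on the surface: 4 5 6 7 8 9 10 11 12.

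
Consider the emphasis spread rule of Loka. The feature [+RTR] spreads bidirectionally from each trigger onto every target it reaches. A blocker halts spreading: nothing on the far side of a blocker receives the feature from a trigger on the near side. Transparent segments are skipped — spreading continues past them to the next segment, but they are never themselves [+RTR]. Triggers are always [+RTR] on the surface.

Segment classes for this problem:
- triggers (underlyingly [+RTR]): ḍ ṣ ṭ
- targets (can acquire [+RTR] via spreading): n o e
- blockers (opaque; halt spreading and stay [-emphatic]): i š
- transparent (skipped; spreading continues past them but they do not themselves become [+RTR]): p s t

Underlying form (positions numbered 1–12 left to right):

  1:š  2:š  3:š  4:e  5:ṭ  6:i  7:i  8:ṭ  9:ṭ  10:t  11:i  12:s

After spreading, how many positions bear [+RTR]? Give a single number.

From /ṭ/ at 5 rightward: 6 /i/ blocks.
From /ṭ/ at 5 leftward: 4 /e/ → [+RTR]; 3 /š/ blocks.
From /ṭ/ at 8 rightward: 9 /ṭ/ is itself a trigger — this domain ends here.
From /ṭ/ at 8 leftward: 7 /i/ blocks.
From /ṭ/ at 9 rightward: 10 /t/ transparent; 11 /i/ blocks.
From /ṭ/ at 9 leftward: 8 /ṭ/ is itself a trigger — this domain ends here.
[+RTR] positions on the surface: 4 5 8 9.

4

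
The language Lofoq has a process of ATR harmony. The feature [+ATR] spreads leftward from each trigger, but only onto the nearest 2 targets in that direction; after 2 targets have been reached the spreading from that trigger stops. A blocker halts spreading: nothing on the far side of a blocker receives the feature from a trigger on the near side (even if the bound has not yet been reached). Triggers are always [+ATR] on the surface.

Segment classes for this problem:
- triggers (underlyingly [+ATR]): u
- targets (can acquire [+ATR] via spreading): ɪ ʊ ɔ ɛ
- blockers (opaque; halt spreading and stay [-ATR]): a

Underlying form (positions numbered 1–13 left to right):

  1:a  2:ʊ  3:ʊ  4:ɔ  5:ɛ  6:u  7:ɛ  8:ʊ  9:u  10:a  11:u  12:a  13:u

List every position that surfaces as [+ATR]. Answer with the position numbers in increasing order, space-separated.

4 5 6 7 8 9 11 13

From /u/ at 6 leftward: 5 /ɛ/ → [+ATR]; 4 /ɔ/ → [+ATR]; bound reached.
From /u/ at 9 leftward: 8 /ʊ/ → [+ATR]; 7 /ɛ/ → [+ATR]; bound reached.
From /u/ at 11 leftward: 10 /a/ blocks.
From /u/ at 13 leftward: 12 /a/ blocks.
Targets with no active source: positions 2 3 stay [-ATR].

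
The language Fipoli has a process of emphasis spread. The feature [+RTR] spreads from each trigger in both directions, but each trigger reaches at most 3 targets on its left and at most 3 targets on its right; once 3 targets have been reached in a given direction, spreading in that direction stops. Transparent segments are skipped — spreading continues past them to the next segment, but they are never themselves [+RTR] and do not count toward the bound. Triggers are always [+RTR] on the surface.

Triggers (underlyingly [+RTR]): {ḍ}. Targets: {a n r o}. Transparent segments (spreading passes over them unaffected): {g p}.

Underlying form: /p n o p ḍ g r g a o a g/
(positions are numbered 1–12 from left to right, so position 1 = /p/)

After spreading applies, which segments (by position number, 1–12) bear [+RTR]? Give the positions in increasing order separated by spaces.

2 3 5 7 9 10

From /ḍ/ at 5 rightward: 6 /g/ transparent; 7 /r/ → [+RTR]; 8 /g/ transparent; 9 /a/ → [+RTR]; 10 /o/ → [+RTR]; bound reached.
From /ḍ/ at 5 leftward: 4 /p/ transparent; 3 /o/ → [+RTR]; 2 /n/ → [+RTR]; 1 /p/ transparent; word edge.
Target with no active source: position 11 stays [-emphatic].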